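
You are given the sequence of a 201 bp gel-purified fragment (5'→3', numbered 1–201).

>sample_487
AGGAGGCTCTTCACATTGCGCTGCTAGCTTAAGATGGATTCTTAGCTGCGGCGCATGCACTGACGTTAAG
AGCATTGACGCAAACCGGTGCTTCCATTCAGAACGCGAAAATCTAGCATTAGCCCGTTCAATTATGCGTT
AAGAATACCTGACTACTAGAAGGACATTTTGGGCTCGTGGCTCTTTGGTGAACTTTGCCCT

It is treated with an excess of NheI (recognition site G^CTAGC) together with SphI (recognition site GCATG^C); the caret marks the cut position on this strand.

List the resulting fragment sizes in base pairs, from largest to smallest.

144, 34, 23 bp

The NheI site (GCTAGC) starts at position 23.
NheI cuts after the first base of each site, so after position 23.
The SphI site (GCATGC) starts at position 53.
SphI cuts after base 5 of each site (before the last base), so after position 57.
Combined cut positions: 23, 57.
Linear molecule, 2 cuts → 3 fragments:
  1–23 → 23 bp
  24–57 → 34 bp
  58–201 → 144 bp
Sorted largest to smallest: 144, 34, 23 bp.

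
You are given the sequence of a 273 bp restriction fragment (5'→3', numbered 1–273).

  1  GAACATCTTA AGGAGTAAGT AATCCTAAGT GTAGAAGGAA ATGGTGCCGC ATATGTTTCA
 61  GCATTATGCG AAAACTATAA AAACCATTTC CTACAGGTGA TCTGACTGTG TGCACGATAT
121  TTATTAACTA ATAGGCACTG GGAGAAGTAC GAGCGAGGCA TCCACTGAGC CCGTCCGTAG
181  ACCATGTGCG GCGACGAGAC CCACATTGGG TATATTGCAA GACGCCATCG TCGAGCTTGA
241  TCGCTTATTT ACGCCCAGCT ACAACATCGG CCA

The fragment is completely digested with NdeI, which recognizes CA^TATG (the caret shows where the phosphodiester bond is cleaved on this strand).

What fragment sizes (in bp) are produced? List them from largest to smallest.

The NdeI site (CATATG) starts at position 50.
NdeI cuts after base 2 of each site, so after position 51.
Linear molecule, 1 cut → 2 fragments:
  1–51 → 51 bp
  52–273 → 222 bp
Sorted largest to smallest: 222, 51 bp.

222, 51 bp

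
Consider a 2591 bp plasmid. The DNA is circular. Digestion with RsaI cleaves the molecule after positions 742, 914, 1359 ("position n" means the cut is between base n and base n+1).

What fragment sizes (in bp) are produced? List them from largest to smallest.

Circular molecule, 3 cuts → 3 fragments:
  914 − 742 = 172 bp
  1359 − 914 = 445 bp
  wrap: 2591 − 1359 + 742 = 1974 bp
Sorted largest to smallest: 1974, 445, 172 bp.

1974, 445, 172 bp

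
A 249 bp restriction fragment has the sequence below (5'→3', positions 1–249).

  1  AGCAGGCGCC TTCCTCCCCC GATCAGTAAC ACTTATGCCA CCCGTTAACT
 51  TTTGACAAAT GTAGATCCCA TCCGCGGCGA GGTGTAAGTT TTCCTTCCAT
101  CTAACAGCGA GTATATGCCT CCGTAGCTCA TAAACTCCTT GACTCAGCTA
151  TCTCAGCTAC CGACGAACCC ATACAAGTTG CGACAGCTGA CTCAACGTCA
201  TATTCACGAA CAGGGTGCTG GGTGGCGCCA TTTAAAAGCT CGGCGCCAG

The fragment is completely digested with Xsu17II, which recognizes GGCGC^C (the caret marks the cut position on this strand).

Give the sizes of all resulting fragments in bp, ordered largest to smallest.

Xsu17II sites (GGCGCC) start at positions 5, 224, 242.
Xsu17II cuts after base 5 of each site (before the last base), so after positions 9, 228, 246.
Linear molecule, 3 cuts → 4 fragments:
  1–9 → 9 bp
  10–228 → 219 bp
  229–246 → 18 bp
  247–249 → 3 bp
Sorted largest to smallest: 219, 18, 9, 3 bp.

219, 18, 9, 3 bp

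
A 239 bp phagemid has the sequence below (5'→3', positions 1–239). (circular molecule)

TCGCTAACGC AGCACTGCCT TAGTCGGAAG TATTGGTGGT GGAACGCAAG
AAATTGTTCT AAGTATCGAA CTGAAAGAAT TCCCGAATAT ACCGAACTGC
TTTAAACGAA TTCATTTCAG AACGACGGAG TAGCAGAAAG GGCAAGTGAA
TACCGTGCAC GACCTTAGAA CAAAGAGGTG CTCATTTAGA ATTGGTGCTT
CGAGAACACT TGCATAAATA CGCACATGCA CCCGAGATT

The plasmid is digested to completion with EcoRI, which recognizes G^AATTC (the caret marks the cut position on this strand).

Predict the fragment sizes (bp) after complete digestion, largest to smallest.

208, 31 bp

EcoRI sites (GAATTC) start at positions 77, 108.
EcoRI cuts after the first base of each site, so after positions 77, 108.
Circular molecule, 2 cuts → 2 fragments:
  78–108 → 31 bp
  109–239 then 1–77 → 131 + 77 = 208 bp
Sorted largest to smallest: 208, 31 bp.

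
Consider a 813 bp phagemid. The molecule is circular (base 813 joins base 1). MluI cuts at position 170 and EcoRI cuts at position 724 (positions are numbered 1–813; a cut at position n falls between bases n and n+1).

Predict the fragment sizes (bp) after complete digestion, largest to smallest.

Combined cut positions (sorted): 170, 724.
Circular molecule, 2 cuts → 2 fragments:
  724 − 170 = 554 bp
  wrap: 813 − 724 + 170 = 259 bp
Sorted largest to smallest: 554, 259 bp.

554, 259 bp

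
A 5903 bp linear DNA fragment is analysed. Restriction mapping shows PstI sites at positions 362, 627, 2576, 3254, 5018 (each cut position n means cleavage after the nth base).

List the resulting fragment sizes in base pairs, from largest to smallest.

1949, 1764, 885, 678, 362, 265 bp

Linear molecule, 5 cuts → 6 fragments:
  362 − 0 = 362 bp
  627 − 362 = 265 bp
  2576 − 627 = 1949 bp
  3254 − 2576 = 678 bp
  5018 − 3254 = 1764 bp
  5903 − 5018 = 885 bp
Sorted largest to smallest: 1949, 1764, 885, 678, 362, 265 bp.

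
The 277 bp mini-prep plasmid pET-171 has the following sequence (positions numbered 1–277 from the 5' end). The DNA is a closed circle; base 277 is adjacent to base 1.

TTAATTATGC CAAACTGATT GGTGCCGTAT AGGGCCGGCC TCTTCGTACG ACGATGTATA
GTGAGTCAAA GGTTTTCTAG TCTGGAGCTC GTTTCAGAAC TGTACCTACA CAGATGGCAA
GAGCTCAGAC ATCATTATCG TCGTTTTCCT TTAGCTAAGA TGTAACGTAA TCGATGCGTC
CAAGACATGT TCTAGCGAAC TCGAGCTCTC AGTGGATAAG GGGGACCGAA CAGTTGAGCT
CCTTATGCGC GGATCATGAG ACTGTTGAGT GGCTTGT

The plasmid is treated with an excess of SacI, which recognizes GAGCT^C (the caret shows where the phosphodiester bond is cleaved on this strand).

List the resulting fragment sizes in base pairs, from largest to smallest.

126, 82, 36, 33 bp

SacI sites (GAGCTC) start at positions 85, 121, 203, 236.
SacI cuts after base 5 of each site (before the last base), so after positions 89, 125, 207, 240.
Circular molecule, 4 cuts → 4 fragments:
  90–125 → 36 bp
  126–207 → 82 bp
  208–240 → 33 bp
  241–277 then 1–89 → 37 + 89 = 126 bp
Sorted largest to smallest: 126, 82, 36, 33 bp.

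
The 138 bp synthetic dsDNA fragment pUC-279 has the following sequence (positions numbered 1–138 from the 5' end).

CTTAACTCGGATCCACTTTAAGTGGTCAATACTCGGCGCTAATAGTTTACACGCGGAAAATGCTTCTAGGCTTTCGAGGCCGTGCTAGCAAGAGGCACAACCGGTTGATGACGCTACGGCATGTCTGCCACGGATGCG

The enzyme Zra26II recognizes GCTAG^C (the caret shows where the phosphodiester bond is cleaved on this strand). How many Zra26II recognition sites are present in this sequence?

GCTAGC occurs starting at position 84.
Zra26II cuts at 1 site.

1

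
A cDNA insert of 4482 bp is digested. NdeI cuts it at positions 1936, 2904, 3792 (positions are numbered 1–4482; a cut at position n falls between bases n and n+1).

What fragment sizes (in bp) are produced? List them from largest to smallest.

1936, 968, 888, 690 bp

Linear molecule, 3 cuts → 4 fragments:
  1936 − 0 = 1936 bp
  2904 − 1936 = 968 bp
  3792 − 2904 = 888 bp
  4482 − 3792 = 690 bp
Sorted largest to smallest: 1936, 968, 888, 690 bp.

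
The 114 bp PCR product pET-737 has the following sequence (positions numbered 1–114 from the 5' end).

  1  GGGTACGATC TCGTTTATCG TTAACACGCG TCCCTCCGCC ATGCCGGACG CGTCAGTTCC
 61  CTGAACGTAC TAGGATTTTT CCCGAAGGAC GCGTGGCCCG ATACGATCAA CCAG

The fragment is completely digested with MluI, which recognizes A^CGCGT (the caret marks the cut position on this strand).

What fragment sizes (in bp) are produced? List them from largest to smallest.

41, 26, 25, 22 bp

MluI sites (ACGCGT) start at positions 26, 48, 89.
MluI cuts after the first base of each site, so after positions 26, 48, 89.
Linear molecule, 3 cuts → 4 fragments:
  1–26 → 26 bp
  27–48 → 22 bp
  49–89 → 41 bp
  90–114 → 25 bp
Sorted largest to smallest: 41, 26, 25, 22 bp.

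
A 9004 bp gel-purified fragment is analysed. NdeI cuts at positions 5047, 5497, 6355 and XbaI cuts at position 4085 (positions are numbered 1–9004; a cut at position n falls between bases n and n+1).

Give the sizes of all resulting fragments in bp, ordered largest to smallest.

4085, 2649, 962, 858, 450 bp

Combined cut positions (sorted): 4085, 5047, 5497, 6355.
Linear molecule, 4 cuts → 5 fragments:
  4085 − 0 = 4085 bp
  5047 − 4085 = 962 bp
  5497 − 5047 = 450 bp
  6355 − 5497 = 858 bp
  9004 − 6355 = 2649 bp
Sorted largest to smallest: 4085, 2649, 962, 858, 450 bp.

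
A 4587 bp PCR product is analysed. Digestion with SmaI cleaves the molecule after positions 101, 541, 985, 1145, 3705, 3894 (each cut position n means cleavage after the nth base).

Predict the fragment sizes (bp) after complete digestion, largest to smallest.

Linear molecule, 6 cuts → 7 fragments:
  101 − 0 = 101 bp
  541 − 101 = 440 bp
  985 − 541 = 444 bp
  1145 − 985 = 160 bp
  3705 − 1145 = 2560 bp
  3894 − 3705 = 189 bp
  4587 − 3894 = 693 bp
Sorted largest to smallest: 2560, 693, 444, 440, 189, 160, 101 bp.

2560, 693, 444, 440, 189, 160, 101 bp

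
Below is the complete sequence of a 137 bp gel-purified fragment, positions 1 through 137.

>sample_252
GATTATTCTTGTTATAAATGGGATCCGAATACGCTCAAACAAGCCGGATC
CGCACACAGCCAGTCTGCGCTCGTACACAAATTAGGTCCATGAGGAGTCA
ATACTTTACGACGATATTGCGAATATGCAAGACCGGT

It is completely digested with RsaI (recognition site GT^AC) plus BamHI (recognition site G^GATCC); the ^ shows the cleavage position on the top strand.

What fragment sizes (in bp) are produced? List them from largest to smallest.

The RsaI site (GTAC) starts at position 73.
RsaI cuts after base 2 of each site, so after position 74.
BamHI sites (GGATCC) start at positions 21, 46.
BamHI cuts after the first base of each site, so after positions 21, 46.
Combined cut positions: 21, 46, 74.
Linear molecule, 3 cuts → 4 fragments:
  1–21 → 21 bp
  22–46 → 25 bp
  47–74 → 28 bp
  75–137 → 63 bp
Sorted largest to smallest: 63, 28, 25, 21 bp.

63, 28, 25, 21 bp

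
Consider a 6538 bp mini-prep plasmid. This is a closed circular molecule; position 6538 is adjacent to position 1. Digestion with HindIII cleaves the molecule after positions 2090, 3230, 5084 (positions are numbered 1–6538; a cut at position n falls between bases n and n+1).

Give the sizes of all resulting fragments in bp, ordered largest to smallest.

Circular molecule, 3 cuts → 3 fragments:
  3230 − 2090 = 1140 bp
  5084 − 3230 = 1854 bp
  wrap: 6538 − 5084 + 2090 = 3544 bp
Sorted largest to smallest: 3544, 1854, 1140 bp.

3544, 1854, 1140 bp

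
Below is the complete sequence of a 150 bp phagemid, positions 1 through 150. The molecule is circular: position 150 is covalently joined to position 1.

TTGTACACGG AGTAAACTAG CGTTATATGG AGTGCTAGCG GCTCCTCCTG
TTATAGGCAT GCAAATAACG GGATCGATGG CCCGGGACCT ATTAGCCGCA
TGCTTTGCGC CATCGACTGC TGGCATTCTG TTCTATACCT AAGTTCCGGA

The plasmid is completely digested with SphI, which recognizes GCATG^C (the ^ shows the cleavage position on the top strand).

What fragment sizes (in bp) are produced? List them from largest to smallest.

SphI sites (GCATGC) start at positions 57, 98.
SphI cuts after base 5 of each site (before the last base), so after positions 61, 102.
Circular molecule, 2 cuts → 2 fragments:
  62–102 → 41 bp
  103–150 then 1–61 → 48 + 61 = 109 bp
Sorted largest to smallest: 109, 41 bp.

109, 41 bp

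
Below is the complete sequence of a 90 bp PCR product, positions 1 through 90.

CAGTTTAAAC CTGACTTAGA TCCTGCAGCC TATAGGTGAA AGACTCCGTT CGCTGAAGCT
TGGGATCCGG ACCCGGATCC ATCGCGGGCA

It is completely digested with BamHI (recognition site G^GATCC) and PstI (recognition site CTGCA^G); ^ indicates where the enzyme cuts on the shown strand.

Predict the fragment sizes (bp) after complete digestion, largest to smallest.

BamHI sites (GGATCC) start at positions 63, 75.
BamHI cuts after the first base of each site, so after positions 63, 75.
The PstI site (CTGCAG) starts at position 23.
PstI cuts after base 5 of each site (before the last base), so after position 27.
Combined cut positions: 27, 63, 75.
Linear molecule, 3 cuts → 4 fragments:
  1–27 → 27 bp
  28–63 → 36 bp
  64–75 → 12 bp
  76–90 → 15 bp
Sorted largest to smallest: 36, 27, 15, 12 bp.

36, 27, 15, 12 bp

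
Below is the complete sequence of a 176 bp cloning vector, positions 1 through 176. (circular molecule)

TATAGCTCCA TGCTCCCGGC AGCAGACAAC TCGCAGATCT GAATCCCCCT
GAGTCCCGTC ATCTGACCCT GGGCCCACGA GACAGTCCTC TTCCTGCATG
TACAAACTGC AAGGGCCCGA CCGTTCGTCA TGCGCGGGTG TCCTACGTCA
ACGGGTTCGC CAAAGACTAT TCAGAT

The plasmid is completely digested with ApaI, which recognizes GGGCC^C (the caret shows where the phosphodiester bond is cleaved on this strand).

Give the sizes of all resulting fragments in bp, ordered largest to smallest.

ApaI sites (GGGCCC) start at positions 71, 113.
ApaI cuts after base 5 of each site (before the last base), so after positions 75, 117.
Circular molecule, 2 cuts → 2 fragments:
  76–117 → 42 bp
  118–176 then 1–75 → 59 + 75 = 134 bp
Sorted largest to smallest: 134, 42 bp.

134, 42 bp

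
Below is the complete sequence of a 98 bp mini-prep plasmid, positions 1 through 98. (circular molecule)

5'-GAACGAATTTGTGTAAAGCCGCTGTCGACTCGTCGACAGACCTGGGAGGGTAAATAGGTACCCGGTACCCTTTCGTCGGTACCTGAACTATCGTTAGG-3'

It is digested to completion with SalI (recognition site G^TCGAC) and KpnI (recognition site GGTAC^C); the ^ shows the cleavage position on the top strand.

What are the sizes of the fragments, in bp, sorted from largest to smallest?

40, 29, 14, 8, 7 bp

SalI sites (GTCGAC) start at positions 24, 32.
SalI cuts after the first base of each site, so after positions 24, 32.
KpnI sites (GGTACC) start at positions 57, 64, 78.
KpnI cuts after base 5 of each site (before the last base), so after positions 61, 68, 82.
Combined cut positions: 24, 32, 61, 68, 82.
Circular molecule, 5 cuts → 5 fragments:
  25–32 → 8 bp
  33–61 → 29 bp
  62–68 → 7 bp
  69–82 → 14 bp
  83–98 then 1–24 → 16 + 24 = 40 bp
Sorted largest to smallest: 40, 29, 14, 8, 7 bp.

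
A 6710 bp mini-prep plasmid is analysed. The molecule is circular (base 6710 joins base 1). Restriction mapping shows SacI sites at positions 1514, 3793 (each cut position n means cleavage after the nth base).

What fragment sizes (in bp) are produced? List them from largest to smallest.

4431, 2279 bp

Circular molecule, 2 cuts → 2 fragments:
  3793 − 1514 = 2279 bp
  wrap: 6710 − 3793 + 1514 = 4431 bp
Sorted largest to smallest: 4431, 2279 bp.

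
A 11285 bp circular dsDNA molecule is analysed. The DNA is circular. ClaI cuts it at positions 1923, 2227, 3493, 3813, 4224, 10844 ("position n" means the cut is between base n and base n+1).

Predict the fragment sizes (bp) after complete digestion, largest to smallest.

Circular molecule, 6 cuts → 6 fragments:
  2227 − 1923 = 304 bp
  3493 − 2227 = 1266 bp
  3813 − 3493 = 320 bp
  4224 − 3813 = 411 bp
  10844 − 4224 = 6620 bp
  wrap: 11285 − 10844 + 1923 = 2364 bp
Sorted largest to smallest: 6620, 2364, 1266, 411, 320, 304 bp.

6620, 2364, 1266, 411, 320, 304 bp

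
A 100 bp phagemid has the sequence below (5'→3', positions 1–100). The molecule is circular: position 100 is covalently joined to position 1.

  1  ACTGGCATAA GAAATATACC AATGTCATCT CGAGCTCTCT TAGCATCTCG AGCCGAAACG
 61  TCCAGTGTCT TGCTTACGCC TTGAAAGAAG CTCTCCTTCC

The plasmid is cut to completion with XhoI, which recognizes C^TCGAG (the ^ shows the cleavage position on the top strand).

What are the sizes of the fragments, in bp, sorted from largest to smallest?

82, 18 bp

XhoI sites (CTCGAG) start at positions 29, 47.
XhoI cuts after the first base of each site, so after positions 29, 47.
Circular molecule, 2 cuts → 2 fragments:
  30–47 → 18 bp
  48–100 then 1–29 → 53 + 29 = 82 bp
Sorted largest to smallest: 82, 18 bp.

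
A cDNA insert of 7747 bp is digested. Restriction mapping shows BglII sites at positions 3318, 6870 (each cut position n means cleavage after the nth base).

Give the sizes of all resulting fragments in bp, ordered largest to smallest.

3552, 3318, 877 bp

Linear molecule, 2 cuts → 3 fragments:
  3318 − 0 = 3318 bp
  6870 − 3318 = 3552 bp
  7747 − 6870 = 877 bp
Sorted largest to smallest: 3552, 3318, 877 bp.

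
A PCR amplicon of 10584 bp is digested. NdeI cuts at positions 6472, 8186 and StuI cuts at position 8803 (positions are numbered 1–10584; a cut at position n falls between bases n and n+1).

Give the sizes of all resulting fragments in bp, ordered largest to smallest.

6472, 1781, 1714, 617 bp

Combined cut positions (sorted): 6472, 8186, 8803.
Linear molecule, 3 cuts → 4 fragments:
  6472 − 0 = 6472 bp
  8186 − 6472 = 1714 bp
  8803 − 8186 = 617 bp
  10584 − 8803 = 1781 bp
Sorted largest to smallest: 6472, 1781, 1714, 617 bp.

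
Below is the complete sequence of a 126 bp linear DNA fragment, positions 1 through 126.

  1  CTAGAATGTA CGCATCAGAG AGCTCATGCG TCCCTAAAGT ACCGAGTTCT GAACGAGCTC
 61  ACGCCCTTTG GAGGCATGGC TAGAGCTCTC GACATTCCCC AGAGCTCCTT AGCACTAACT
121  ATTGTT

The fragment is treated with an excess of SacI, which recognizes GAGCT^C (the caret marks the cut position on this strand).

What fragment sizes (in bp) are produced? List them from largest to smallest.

35, 28, 24, 20, 19 bp

SacI sites (GAGCTC) start at positions 20, 55, 83, 102.
SacI cuts after base 5 of each site (before the last base), so after positions 24, 59, 87, 106.
Linear molecule, 4 cuts → 5 fragments:
  1–24 → 24 bp
  25–59 → 35 bp
  60–87 → 28 bp
  88–106 → 19 bp
  107–126 → 20 bp
Sorted largest to smallest: 35, 28, 24, 20, 19 bp.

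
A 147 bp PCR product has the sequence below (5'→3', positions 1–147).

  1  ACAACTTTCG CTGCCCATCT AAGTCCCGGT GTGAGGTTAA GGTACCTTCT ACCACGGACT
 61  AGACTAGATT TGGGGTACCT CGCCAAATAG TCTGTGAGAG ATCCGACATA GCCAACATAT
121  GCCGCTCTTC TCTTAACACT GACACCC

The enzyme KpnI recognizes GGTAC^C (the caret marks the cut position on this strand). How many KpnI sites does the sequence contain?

2

GGTACC occurs starting at positions 41, 74.
KpnI cuts at 2 sites.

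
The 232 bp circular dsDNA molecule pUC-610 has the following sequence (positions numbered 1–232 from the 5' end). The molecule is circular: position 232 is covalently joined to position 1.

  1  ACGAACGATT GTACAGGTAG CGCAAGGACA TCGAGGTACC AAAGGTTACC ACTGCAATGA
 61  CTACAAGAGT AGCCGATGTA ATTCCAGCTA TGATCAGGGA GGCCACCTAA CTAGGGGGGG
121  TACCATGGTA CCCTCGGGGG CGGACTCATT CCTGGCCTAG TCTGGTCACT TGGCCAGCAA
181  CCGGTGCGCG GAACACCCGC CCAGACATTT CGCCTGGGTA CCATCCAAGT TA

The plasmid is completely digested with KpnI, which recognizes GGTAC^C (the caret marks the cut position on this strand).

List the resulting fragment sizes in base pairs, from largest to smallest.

KpnI sites (GGTACC) start at positions 35, 119, 127, 217.
KpnI cuts after base 5 of each site (before the last base), so after positions 39, 123, 131, 221.
Circular molecule, 4 cuts → 4 fragments:
  40–123 → 84 bp
  124–131 → 8 bp
  132–221 → 90 bp
  222–232 then 1–39 → 11 + 39 = 50 bp
Sorted largest to smallest: 90, 84, 50, 8 bp.

90, 84, 50, 8 bp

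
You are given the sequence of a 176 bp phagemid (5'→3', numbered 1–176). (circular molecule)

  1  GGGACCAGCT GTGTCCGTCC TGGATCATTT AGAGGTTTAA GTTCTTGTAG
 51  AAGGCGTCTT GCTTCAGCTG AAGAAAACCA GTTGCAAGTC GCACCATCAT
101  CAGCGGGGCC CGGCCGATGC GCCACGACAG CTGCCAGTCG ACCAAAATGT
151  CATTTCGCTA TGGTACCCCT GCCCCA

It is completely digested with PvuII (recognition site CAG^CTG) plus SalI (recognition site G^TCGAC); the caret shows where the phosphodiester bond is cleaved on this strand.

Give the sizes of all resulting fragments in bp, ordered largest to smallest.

PvuII sites (CAGCTG) start at positions 6, 65, 128.
PvuII cuts after base 3 of each site, so after positions 8, 67, 130.
The SalI site (GTCGAC) starts at position 137.
SalI cuts after the first base of each site, so after position 137.
Combined cut positions: 8, 67, 130, 137.
Circular molecule, 4 cuts → 4 fragments:
  9–67 → 59 bp
  68–130 → 63 bp
  131–137 → 7 bp
  138–176 then 1–8 → 39 + 8 = 47 bp
Sorted largest to smallest: 63, 59, 47, 7 bp.

63, 59, 47, 7 bp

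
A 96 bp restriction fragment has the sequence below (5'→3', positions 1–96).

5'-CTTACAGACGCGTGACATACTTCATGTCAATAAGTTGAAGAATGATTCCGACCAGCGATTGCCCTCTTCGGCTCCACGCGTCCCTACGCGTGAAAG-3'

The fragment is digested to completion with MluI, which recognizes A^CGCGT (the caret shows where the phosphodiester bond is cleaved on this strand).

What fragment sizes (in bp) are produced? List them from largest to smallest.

68, 10, 10, 8 bp

MluI sites (ACGCGT) start at positions 8, 76, 86.
MluI cuts after the first base of each site, so after positions 8, 76, 86.
Linear molecule, 3 cuts → 4 fragments:
  1–8 → 8 bp
  9–76 → 68 bp
  77–86 → 10 bp
  87–96 → 10 bp
Sorted largest to smallest: 68, 10, 10, 8 bp.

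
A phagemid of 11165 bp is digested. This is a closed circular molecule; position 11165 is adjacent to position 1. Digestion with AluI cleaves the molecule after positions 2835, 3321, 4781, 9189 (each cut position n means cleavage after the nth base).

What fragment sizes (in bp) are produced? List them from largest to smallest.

4811, 4408, 1460, 486 bp

Circular molecule, 4 cuts → 4 fragments:
  3321 − 2835 = 486 bp
  4781 − 3321 = 1460 bp
  9189 − 4781 = 4408 bp
  wrap: 11165 − 9189 + 2835 = 4811 bp
Sorted largest to smallest: 4811, 4408, 1460, 486 bp.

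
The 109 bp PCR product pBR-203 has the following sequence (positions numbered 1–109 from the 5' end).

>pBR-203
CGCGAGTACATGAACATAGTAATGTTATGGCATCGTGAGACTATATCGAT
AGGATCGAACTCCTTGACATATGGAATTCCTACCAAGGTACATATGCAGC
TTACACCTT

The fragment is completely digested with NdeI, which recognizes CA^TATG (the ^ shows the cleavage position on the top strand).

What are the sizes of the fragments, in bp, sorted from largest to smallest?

NdeI sites (CATATG) start at positions 68, 91.
NdeI cuts after base 2 of each site, so after positions 69, 92.
Linear molecule, 2 cuts → 3 fragments:
  1–69 → 69 bp
  70–92 → 23 bp
  93–109 → 17 bp
Sorted largest to smallest: 69, 23, 17 bp.

69, 23, 17 bp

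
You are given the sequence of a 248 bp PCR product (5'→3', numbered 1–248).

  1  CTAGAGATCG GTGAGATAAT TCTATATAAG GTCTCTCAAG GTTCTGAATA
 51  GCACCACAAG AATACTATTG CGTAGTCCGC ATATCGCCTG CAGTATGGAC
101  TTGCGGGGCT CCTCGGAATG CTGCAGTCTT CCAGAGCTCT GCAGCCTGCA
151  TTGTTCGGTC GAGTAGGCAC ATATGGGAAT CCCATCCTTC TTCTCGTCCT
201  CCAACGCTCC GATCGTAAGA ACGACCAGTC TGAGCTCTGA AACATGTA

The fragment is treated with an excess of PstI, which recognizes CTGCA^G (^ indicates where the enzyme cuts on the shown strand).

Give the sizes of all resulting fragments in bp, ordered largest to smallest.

PstI sites (CTGCAG) start at positions 88, 121, 139.
PstI cuts after base 5 of each site (before the last base), so after positions 92, 125, 143.
Linear molecule, 3 cuts → 4 fragments:
  1–92 → 92 bp
  93–125 → 33 bp
  126–143 → 18 bp
  144–248 → 105 bp
Sorted largest to smallest: 105, 92, 33, 18 bp.

105, 92, 33, 18 bp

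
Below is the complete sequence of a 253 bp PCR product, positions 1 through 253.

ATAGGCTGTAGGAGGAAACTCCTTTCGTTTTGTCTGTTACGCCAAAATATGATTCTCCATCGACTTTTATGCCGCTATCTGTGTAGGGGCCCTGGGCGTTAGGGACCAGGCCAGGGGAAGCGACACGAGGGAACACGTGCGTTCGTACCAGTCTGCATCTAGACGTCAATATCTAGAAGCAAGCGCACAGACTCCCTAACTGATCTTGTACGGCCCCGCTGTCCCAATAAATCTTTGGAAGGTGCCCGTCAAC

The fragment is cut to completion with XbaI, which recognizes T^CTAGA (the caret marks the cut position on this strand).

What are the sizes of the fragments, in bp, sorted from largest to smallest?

XbaI sites (TCTAGA) start at positions 158, 172.
XbaI cuts after the first base of each site, so after positions 158, 172.
Linear molecule, 2 cuts → 3 fragments:
  1–158 → 158 bp
  159–172 → 14 bp
  173–253 → 81 bp
Sorted largest to smallest: 158, 81, 14 bp.

158, 81, 14 bp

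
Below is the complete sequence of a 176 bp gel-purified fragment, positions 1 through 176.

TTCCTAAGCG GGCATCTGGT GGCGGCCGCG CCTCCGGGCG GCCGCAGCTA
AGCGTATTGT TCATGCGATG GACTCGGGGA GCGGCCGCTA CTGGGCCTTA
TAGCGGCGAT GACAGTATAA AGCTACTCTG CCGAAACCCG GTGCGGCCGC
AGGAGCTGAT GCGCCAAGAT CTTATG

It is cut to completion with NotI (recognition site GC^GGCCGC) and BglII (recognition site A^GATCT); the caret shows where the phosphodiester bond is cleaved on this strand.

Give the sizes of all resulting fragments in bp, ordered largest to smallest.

NotI sites (GCGGCCGC) start at positions 22, 38, 81, 143.
NotI cuts after base 2 of each site, so after positions 23, 39, 82, 144.
The BglII site (AGATCT) starts at position 167.
BglII cuts after the first base of each site, so after position 167.
Combined cut positions: 23, 39, 82, 144, 167.
Linear molecule, 5 cuts → 6 fragments:
  1–23 → 23 bp
  24–39 → 16 bp
  40–82 → 43 bp
  83–144 → 62 bp
  145–167 → 23 bp
  168–176 → 9 bp
Sorted largest to smallest: 62, 43, 23, 23, 16, 9 bp.

62, 43, 23, 23, 16, 9 bp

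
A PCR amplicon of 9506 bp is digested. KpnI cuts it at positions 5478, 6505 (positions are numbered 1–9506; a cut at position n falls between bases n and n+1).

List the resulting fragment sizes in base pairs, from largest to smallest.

5478, 3001, 1027 bp

Linear molecule, 2 cuts → 3 fragments:
  5478 − 0 = 5478 bp
  6505 − 5478 = 1027 bp
  9506 − 6505 = 3001 bp
Sorted largest to smallest: 5478, 3001, 1027 bp.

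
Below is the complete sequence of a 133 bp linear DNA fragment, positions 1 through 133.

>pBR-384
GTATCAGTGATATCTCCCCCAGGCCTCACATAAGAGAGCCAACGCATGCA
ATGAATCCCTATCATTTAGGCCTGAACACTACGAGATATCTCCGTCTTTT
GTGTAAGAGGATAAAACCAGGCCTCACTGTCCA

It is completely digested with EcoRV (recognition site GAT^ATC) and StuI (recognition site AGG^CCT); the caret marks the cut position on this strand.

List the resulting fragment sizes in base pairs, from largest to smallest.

47, 34, 17, 12, 12, 11 bp

EcoRV sites (GATATC) start at positions 9, 85.
EcoRV cuts after base 3 of each site, so after positions 11, 87.
StuI sites (AGGCCT) start at positions 21, 68, 119.
StuI cuts after base 3 of each site, so after positions 23, 70, 121.
Combined cut positions: 11, 23, 70, 87, 121.
Linear molecule, 5 cuts → 6 fragments:
  1–11 → 11 bp
  12–23 → 12 bp
  24–70 → 47 bp
  71–87 → 17 bp
  88–121 → 34 bp
  122–133 → 12 bp
Sorted largest to smallest: 47, 34, 17, 12, 12, 11 bp.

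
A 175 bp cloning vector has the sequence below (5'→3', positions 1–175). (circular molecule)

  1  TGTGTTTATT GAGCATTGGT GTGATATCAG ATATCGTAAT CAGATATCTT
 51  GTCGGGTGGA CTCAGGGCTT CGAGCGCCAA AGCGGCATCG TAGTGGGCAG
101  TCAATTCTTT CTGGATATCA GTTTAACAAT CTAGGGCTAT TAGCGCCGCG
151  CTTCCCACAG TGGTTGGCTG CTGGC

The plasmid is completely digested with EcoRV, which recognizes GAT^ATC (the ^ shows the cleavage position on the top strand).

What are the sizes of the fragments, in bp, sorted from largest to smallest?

EcoRV sites (GATATC) start at positions 23, 30, 43, 114.
EcoRV cuts after base 3 of each site, so after positions 25, 32, 45, 116.
Circular molecule, 4 cuts → 4 fragments:
  26–32 → 7 bp
  33–45 → 13 bp
  46–116 → 71 bp
  117–175 then 1–25 → 59 + 25 = 84 bp
Sorted largest to smallest: 84, 71, 13, 7 bp.

84, 71, 13, 7 bp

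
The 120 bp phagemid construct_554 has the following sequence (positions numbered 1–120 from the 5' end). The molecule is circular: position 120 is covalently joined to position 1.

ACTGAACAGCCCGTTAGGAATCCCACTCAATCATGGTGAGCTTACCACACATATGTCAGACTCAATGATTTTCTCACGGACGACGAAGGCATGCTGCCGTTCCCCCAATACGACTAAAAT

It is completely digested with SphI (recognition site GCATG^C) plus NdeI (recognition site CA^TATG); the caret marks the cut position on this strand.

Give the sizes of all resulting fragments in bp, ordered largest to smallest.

78, 42 bp

The SphI site (GCATGC) starts at position 89.
SphI cuts after base 5 of each site (before the last base), so after position 93.
The NdeI site (CATATG) starts at position 50.
NdeI cuts after base 2 of each site, so after position 51.
Combined cut positions: 51, 93.
Circular molecule, 2 cuts → 2 fragments:
  52–93 → 42 bp
  94–120 then 1–51 → 27 + 51 = 78 bp
Sorted largest to smallest: 78, 42 bp.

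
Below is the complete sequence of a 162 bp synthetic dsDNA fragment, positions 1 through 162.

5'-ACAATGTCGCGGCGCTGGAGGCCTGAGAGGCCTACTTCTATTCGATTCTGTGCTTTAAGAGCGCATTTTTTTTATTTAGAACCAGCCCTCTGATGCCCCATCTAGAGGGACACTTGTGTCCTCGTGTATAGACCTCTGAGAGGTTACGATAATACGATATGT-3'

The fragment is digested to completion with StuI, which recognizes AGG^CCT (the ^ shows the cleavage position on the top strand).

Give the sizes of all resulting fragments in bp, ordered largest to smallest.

132, 21, 9 bp

StuI sites (AGGCCT) start at positions 19, 28.
StuI cuts after base 3 of each site, so after positions 21, 30.
Linear molecule, 2 cuts → 3 fragments:
  1–21 → 21 bp
  22–30 → 9 bp
  31–162 → 132 bp
Sorted largest to smallest: 132, 21, 9 bp.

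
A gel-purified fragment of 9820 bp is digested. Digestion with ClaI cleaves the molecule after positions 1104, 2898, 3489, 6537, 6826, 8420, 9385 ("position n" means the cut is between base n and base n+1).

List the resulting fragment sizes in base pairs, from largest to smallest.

Linear molecule, 7 cuts → 8 fragments:
  1104 − 0 = 1104 bp
  2898 − 1104 = 1794 bp
  3489 − 2898 = 591 bp
  6537 − 3489 = 3048 bp
  6826 − 6537 = 289 bp
  8420 − 6826 = 1594 bp
  9385 − 8420 = 965 bp
  9820 − 9385 = 435 bp
Sorted largest to smallest: 3048, 1794, 1594, 1104, 965, 591, 435, 289 bp.

3048, 1794, 1594, 1104, 965, 591, 435, 289 bp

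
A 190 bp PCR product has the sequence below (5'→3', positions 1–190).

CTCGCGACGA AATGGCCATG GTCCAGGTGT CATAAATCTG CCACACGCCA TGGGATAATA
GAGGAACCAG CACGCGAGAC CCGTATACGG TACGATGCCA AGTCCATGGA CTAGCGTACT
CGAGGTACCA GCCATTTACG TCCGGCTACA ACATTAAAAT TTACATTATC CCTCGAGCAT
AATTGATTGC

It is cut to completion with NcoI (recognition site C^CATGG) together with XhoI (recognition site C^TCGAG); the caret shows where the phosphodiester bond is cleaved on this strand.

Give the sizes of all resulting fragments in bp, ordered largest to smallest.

56, 53, 32, 18, 16, 15 bp

NcoI sites (CCATGG) start at positions 16, 48, 104.
NcoI cuts after the first base of each site, so after positions 16, 48, 104.
XhoI sites (CTCGAG) start at positions 119, 172.
XhoI cuts after the first base of each site, so after positions 119, 172.
Combined cut positions: 16, 48, 104, 119, 172.
Linear molecule, 5 cuts → 6 fragments:
  1–16 → 16 bp
  17–48 → 32 bp
  49–104 → 56 bp
  105–119 → 15 bp
  120–172 → 53 bp
  173–190 → 18 bp
Sorted largest to smallest: 56, 53, 32, 18, 16, 15 bp.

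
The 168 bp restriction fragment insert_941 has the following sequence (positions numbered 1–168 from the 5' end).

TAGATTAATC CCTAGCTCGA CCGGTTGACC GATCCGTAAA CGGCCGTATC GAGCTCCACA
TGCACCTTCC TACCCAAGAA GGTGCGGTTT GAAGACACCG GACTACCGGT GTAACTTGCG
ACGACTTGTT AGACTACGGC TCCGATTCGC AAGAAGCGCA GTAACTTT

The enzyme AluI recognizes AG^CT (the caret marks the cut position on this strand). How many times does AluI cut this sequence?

AGCT occurs starting at positions 14, 52.
AluI cuts at 2 sites.

2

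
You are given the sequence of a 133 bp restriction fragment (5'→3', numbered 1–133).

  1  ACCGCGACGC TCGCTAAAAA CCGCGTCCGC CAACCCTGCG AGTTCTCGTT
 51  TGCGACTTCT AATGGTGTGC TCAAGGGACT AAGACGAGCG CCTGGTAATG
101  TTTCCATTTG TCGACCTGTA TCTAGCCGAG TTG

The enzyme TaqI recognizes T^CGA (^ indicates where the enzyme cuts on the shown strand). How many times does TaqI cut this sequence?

1

TCGA occurs starting at position 111.
TaqI cuts at 1 site.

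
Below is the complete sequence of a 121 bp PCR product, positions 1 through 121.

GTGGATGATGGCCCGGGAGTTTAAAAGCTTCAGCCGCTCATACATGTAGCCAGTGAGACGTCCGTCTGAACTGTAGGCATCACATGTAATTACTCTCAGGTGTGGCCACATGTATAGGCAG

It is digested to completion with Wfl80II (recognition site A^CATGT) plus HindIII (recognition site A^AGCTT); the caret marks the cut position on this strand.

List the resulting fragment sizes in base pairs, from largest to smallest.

Wfl80II sites (ACATGT) start at positions 42, 82, 108.
Wfl80II cuts after the first base of each site, so after positions 42, 82, 108.
The HindIII site (AAGCTT) starts at position 25.
HindIII cuts after the first base of each site, so after position 25.
Combined cut positions: 25, 42, 82, 108.
Linear molecule, 4 cuts → 5 fragments:
  1–25 → 25 bp
  26–42 → 17 bp
  43–82 → 40 bp
  83–108 → 26 bp
  109–121 → 13 bp
Sorted largest to smallest: 40, 26, 25, 17, 13 bp.

40, 26, 25, 17, 13 bp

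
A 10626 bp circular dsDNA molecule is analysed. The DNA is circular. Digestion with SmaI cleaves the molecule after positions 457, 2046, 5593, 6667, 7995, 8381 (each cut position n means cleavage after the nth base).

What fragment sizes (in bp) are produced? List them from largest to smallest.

3547, 2702, 1589, 1328, 1074, 386 bp

Circular molecule, 6 cuts → 6 fragments:
  2046 − 457 = 1589 bp
  5593 − 2046 = 3547 bp
  6667 − 5593 = 1074 bp
  7995 − 6667 = 1328 bp
  8381 − 7995 = 386 bp
  wrap: 10626 − 8381 + 457 = 2702 bp
Sorted largest to smallest: 3547, 2702, 1589, 1328, 1074, 386 bp.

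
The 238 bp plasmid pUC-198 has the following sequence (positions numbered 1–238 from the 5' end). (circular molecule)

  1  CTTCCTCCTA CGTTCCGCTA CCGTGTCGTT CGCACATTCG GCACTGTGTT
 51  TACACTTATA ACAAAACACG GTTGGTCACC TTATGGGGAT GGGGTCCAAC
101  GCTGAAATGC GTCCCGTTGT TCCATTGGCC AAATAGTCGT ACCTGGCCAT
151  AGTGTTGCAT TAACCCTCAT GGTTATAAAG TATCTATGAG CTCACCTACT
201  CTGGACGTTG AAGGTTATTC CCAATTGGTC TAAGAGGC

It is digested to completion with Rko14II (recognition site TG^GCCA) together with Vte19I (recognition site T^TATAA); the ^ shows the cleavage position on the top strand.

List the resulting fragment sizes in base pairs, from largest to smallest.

Rko14II sites (TGGCCA) start at positions 126, 144.
Rko14II cuts after base 2 of each site, so after positions 127, 145.
Vte19I sites (TTATAA) start at positions 56, 173.
Vte19I cuts after the first base of each site, so after positions 56, 173.
Combined cut positions: 56, 127, 145, 173.
Circular molecule, 4 cuts → 4 fragments:
  57–127 → 71 bp
  128–145 → 18 bp
  146–173 → 28 bp
  174–238 then 1–56 → 65 + 56 = 121 bp
Sorted largest to smallest: 121, 71, 28, 18 bp.

121, 71, 28, 18 bp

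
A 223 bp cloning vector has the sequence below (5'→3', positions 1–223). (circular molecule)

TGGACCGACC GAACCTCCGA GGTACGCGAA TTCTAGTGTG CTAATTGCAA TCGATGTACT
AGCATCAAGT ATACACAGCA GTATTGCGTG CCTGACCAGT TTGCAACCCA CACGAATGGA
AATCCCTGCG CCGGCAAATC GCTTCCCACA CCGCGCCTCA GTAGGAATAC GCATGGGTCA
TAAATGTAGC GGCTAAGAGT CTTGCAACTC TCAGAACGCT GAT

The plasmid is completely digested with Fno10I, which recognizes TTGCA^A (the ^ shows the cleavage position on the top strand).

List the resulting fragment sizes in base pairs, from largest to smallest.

Fno10I sites (TTGCAA) start at positions 45, 101, 202.
Fno10I cuts after base 5 of each site (before the last base), so after positions 49, 105, 206.
Circular molecule, 3 cuts → 3 fragments:
  50–105 → 56 bp
  106–206 → 101 bp
  207–223 then 1–49 → 17 + 49 = 66 bp
Sorted largest to smallest: 101, 66, 56 bp.

101, 66, 56 bp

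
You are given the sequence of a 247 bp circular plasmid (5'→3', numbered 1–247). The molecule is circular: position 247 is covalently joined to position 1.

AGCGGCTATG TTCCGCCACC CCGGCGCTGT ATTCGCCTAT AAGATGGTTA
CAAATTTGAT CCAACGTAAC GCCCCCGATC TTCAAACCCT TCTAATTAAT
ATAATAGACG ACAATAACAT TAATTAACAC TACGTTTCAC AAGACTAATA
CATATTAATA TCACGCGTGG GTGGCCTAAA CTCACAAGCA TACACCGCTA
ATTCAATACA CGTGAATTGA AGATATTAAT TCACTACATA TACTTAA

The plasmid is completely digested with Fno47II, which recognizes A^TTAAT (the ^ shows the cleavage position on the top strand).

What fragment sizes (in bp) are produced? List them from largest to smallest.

117, 71, 35, 24 bp

Fno47II sites (ATTAAT) start at positions 95, 119, 154, 225.
Fno47II cuts after the first base of each site, so after positions 95, 119, 154, 225.
Circular molecule, 4 cuts → 4 fragments:
  96–119 → 24 bp
  120–154 → 35 bp
  155–225 → 71 bp
  226–247 then 1–95 → 22 + 95 = 117 bp
Sorted largest to smallest: 117, 71, 35, 24 bp.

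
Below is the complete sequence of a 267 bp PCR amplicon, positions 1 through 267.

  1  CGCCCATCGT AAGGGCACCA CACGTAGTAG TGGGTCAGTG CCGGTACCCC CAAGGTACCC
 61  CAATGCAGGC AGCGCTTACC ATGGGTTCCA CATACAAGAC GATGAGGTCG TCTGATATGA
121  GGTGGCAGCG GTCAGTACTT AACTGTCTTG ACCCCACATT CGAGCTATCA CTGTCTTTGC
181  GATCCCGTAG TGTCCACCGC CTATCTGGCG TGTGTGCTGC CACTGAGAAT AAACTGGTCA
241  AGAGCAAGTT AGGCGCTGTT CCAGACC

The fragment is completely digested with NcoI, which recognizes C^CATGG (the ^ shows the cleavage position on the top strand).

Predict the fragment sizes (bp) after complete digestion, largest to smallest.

The NcoI site (CCATGG) starts at position 79.
NcoI cuts after the first base of each site, so after position 79.
Linear molecule, 1 cut → 2 fragments:
  1–79 → 79 bp
  80–267 → 188 bp
Sorted largest to smallest: 188, 79 bp.

188, 79 bp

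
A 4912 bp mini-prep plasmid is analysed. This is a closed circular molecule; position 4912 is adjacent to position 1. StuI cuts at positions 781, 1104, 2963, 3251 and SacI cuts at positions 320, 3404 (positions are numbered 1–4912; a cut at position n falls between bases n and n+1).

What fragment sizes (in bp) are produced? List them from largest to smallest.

Combined cut positions (sorted): 320, 781, 1104, 2963, 3251, 3404.
Circular molecule, 6 cuts → 6 fragments:
  781 − 320 = 461 bp
  1104 − 781 = 323 bp
  2963 − 1104 = 1859 bp
  3251 − 2963 = 288 bp
  3404 − 3251 = 153 bp
  wrap: 4912 − 3404 + 320 = 1828 bp
Sorted largest to smallest: 1859, 1828, 461, 323, 288, 153 bp.

1859, 1828, 461, 323, 288, 153 bp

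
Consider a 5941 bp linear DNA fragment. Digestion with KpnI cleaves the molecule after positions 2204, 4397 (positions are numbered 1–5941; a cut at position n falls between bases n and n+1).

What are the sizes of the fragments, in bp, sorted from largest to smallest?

2204, 2193, 1544 bp

Linear molecule, 2 cuts → 3 fragments:
  2204 − 0 = 2204 bp
  4397 − 2204 = 2193 bp
  5941 − 4397 = 1544 bp
Sorted largest to smallest: 2204, 2193, 1544 bp.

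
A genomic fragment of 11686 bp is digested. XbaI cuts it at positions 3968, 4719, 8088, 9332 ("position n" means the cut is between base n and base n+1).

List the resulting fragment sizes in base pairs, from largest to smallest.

Linear molecule, 4 cuts → 5 fragments:
  3968 − 0 = 3968 bp
  4719 − 3968 = 751 bp
  8088 − 4719 = 3369 bp
  9332 − 8088 = 1244 bp
  11686 − 9332 = 2354 bp
Sorted largest to smallest: 3968, 3369, 2354, 1244, 751 bp.

3968, 3369, 2354, 1244, 751 bp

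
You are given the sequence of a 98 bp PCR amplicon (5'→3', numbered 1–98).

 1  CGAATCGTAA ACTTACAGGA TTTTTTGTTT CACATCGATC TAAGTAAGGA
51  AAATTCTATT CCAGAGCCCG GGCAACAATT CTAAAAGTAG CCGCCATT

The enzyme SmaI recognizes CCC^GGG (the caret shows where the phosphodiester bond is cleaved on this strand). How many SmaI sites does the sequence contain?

CCCGGG occurs starting at position 67.
SmaI cuts at 1 site.

1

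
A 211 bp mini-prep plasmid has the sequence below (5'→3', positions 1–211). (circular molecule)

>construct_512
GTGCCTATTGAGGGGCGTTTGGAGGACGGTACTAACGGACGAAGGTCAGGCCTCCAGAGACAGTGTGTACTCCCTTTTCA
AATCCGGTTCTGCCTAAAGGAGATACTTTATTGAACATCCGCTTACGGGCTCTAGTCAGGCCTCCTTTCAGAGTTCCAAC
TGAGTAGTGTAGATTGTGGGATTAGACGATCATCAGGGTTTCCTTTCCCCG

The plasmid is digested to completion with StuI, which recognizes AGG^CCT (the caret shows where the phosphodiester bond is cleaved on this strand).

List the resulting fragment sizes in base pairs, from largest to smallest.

121, 90 bp

StuI sites (AGGCCT) start at positions 48, 138.
StuI cuts after base 3 of each site, so after positions 50, 140.
Circular molecule, 2 cuts → 2 fragments:
  51–140 → 90 bp
  141–211 then 1–50 → 71 + 50 = 121 bp
Sorted largest to smallest: 121, 90 bp.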